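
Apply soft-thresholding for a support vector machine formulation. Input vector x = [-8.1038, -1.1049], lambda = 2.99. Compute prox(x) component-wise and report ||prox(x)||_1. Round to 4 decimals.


Soft-thresholding with lambda = 2.99:
prox(-8.1038) = sign(-8.1038)*max(|-8.1038| - 2.99, 0) = -5.1138
prox(-1.1049) = sign(-1.1049)*max(|-1.1049| - 2.99, 0) = 0.0
prox(x) = [-5.1138, 0.0]
||prox(x)||_1 = 5.1138 + 0.0 = 5.1138


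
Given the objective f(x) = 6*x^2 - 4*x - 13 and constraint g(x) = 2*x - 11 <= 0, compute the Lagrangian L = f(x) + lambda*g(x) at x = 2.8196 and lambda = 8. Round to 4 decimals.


Step 1: Evaluate f(x).
f(2.8196) = 6*2.8196^2 - 4*2.8196 - 13 = 23.4225
Step 2: Evaluate g(x).
g(2.8196) = 2*2.8196 - 11 = -5.3608
Step 3: Compute Lagrangian.
L = 23.4225 + 8*-5.3608 = -19.4639


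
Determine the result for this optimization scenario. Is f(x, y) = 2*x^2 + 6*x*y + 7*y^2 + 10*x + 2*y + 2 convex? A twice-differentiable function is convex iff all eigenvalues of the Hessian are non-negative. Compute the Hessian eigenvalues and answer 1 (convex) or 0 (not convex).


The Hessian of f(x,y) = 2*x^2 + 6*x*y + 7*y^2 + 10*x + 2*y + 2 is:
H = [[4, 6], [6, 14]]
Trace = 4 + 14 = 18
Determinant = 4*14 - (6)^2 = 20
Discriminant = (18)^2 - 4*20 = 244.0
Eigenvalues: lambda_1 = 1.1898, lambda_2 = 16.8102
The function is convex.

1


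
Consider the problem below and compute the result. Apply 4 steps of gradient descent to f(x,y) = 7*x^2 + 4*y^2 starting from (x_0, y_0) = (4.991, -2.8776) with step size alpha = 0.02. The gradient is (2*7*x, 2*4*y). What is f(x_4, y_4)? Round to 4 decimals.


Gradient descent on f(x,y) = 7*x^2 + 4*y^2.
Starting point: (4.991, -2.8776), alpha = 0.02
Step 1: grad_x = 2*7*4.991 = 69.874, grad_y = 2*4*-2.8776 = -23.0208
  x_1 = 4.991 - 0.02*69.874 = 3.5935
  y_1 = -2.8776 - 0.02*-23.0208 = -2.4172
Step 2: grad_x = 2*7*3.5935 = 50.3093, grad_y = 2*4*-2.4172 = -19.3375
  x_2 = 3.5935 - 0.02*50.3093 = 2.5873
  y_2 = -2.4172 - 0.02*-19.3375 = -2.0304
Step 3: grad_x = 2*7*2.5873 = 36.2227, grad_y = 2*4*-2.0304 = -16.2435
  x_3 = 2.5873 - 0.02*36.2227 = 1.8629
  y_3 = -2.0304 - 0.02*-16.2435 = -1.7056
Step 4: grad_x = 2*7*1.8629 = 26.0803, grad_y = 2*4*-1.7056 = -13.6445
  x_4 = 1.8629 - 0.02*26.0803 = 1.3413
  y_4 = -1.7056 - 0.02*-13.6445 = -1.4327
f(1.3413, -1.4327) = 7*1.3413^2 + 4*(-1.4327)^2 = 20.8033


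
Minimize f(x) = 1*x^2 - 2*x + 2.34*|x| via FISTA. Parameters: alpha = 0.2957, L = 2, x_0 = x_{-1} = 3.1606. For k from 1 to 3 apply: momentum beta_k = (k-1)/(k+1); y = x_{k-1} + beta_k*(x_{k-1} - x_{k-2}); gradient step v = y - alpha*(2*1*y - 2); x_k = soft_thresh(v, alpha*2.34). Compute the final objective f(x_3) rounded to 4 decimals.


FISTA on f(x) = 1*x^2 - 2*x + 2.34*|x|
L = 2, alpha = 0.2957
Iteration 1: beta = 0.0, y = 3.1606 + 0.0*(3.1606 - 3.1606) = 3.1606
  grad(y) = 4.3212, v = y - alpha*grad = 1.8828
  prox(v) = soft_thresh(1.8828, 0.6919) = 1.1909
Iteration 2: beta = 0.3333, y = 1.1909 + 0.3333*(1.1909 - 3.1606) = 0.5343
  grad(y) = -0.9314, v = y - alpha*grad = 0.8097
  prox(v) = soft_thresh(0.8097, 0.6919) = 0.1178
Iteration 3: beta = 0.5, y = 0.1178 + 0.5*(0.1178 - 1.1909) = -0.4188
  grad(y) = -2.8375, v = y - alpha*grad = 0.4203
  prox(v) = soft_thresh(0.4203, 0.6919) = 0.0
f(x_3) = 1*0.0^2 - 2*0.0 + 2.34*|0.0| = 0.0


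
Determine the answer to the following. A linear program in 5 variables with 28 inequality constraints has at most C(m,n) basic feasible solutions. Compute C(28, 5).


Each vertex corresponds to some choice of n active constraints out of m, so the number of vertices is at most C(m, n) = m! / (n!(m-n)!).
m = 28, n = 5
Numerator: 28 * 27 * 26 * 25 * 24
Denominator: 5! = 120
C(28, 5) = 98280


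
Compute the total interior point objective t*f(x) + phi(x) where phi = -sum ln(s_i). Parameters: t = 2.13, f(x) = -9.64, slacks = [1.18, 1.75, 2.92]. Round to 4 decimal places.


Step 1: Compute log-barrier.
ln values: [0.1655, 0.5596, 1.0716]
phi = -(0.1655 + 0.5596 + 1.0716) = -1.7967
Step 2: Compute augmented objective.
t*f(x) = 2.13*-9.64 = -20.5332
Total = -20.5332 - 1.7967 = -22.3299


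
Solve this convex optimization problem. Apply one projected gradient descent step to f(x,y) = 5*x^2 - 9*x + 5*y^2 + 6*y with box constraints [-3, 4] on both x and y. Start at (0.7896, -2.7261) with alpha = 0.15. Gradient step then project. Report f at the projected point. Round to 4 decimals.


Step 1: Compute gradient at (0.7896, -2.7261).
grad_x = 2*5*0.7896 - 9 = -1.104
grad_y = 2*5*-2.7261 + 6 = -21.261
Step 2: Gradient step.
x_raw = 0.7896 - 0.15*-1.104 = 0.9552
y_raw = -2.7261 - 0.15*-21.261 = 0.4631
Step 3: Project onto [-3, 4].
x_proj = clip(0.9552) = 0.9552
y_proj = clip(0.4631) = 0.4631
Step 4: Evaluate f.
f(0.9552, 0.4631) = -0.1844


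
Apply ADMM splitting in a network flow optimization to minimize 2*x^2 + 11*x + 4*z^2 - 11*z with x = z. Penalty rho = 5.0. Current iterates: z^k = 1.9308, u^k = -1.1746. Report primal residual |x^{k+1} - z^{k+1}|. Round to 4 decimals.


ADMM iteration with rho = 5.0, z^k = 1.9308, u^k = -1.1746
Step 1: x-update.
Minimize 2*x^2 + 11*x + (5.0/2)*(x - 1.9308 - 1.1746)^2
FOC: (2*2 + 5.0)*x = -11 + 5.0*(1.9308 + 1.1746)
x^{k+1} = 0.503
Step 2: z-update.
Minimize 4*z^2 - 11*z + (5.0/2)*(0.503 - z - 1.1746)^2
FOC: (2*4 + 5.0)*z = 11 + 5.0*(0.503 - 1.1746)
z^{k+1} = 0.5878
Step 3: u-update.
u^{k+1} = -1.1746 + 0.503 - 0.5878 = -1.2594
Step 4: Primal residual = |0.503 - 0.5878| = 0.0848


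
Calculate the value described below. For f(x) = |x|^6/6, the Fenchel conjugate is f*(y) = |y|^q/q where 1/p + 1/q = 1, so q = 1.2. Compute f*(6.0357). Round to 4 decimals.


The conjugate exponent q satisfies 1/p + 1/q = 1.
p = 6, so q = 6/(6 - 1) = 1.2
|y|^q = 6.0357^1.2 = 8.6472
f*(6.0357) = 8.6472 / 1.2 = 7.206


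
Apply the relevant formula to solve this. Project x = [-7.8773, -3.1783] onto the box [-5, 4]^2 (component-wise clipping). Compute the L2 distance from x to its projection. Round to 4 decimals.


Project each component onto [-5, 4].
clip(-7.8773) = -5.0, clip(-3.1783) = -3.1783
Projection = [-5.0, -3.1783]
Squared diffs: [8.2789, 0.0]
Distance = sqrt(8.2789) = 2.8773


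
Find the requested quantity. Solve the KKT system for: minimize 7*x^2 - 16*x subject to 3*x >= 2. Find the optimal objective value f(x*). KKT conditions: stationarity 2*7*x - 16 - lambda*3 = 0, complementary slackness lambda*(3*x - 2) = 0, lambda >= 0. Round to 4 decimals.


Step 1: Try lambda = 0 (constraint inactive).
Stationarity: 2*7*x - 16 = 0
x* = 16/(2*7) = 8/7 = 1.1429 (rounded; the exact value 8/7 is used below)
Check constraint: 3*1.1429 = 3.4287 >= 2 -- satisfied.
Step 2: Compute optimal value.
f(x*) = 7*(8/7)^2 - 16*(8/7) = -9.1429


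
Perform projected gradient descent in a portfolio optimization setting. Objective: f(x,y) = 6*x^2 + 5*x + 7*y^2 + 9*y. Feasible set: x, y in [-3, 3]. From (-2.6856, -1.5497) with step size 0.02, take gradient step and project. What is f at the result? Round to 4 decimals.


Step 1: Compute gradient at (-2.6856, -1.5497).
grad_x = 2*6*-2.6856 + 5 = -27.2272
grad_y = 2*7*-1.5497 + 9 = -12.6958
Step 2: Gradient step.
x_raw = -2.6856 - 0.02*-27.2272 = -2.1411
y_raw = -1.5497 - 0.02*-12.6958 = -1.2958
Step 3: Project onto [-3, 3].
x_proj = clip(-2.1411) = -2.1411
y_proj = clip(-1.2958) = -1.2958
Step 4: Evaluate f.
f(-2.1411, -1.2958) = 16.8908


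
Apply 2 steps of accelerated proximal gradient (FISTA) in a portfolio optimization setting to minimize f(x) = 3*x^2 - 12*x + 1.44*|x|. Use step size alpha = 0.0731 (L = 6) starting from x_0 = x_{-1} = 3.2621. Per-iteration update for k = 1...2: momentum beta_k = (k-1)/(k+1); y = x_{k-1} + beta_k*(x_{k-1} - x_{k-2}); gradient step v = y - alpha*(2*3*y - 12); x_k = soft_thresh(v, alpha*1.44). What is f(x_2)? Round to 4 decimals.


FISTA on f(x) = 3*x^2 - 12*x + 1.44*|x|
L = 6, alpha = 0.0731
Iteration 1: beta = 0.0, y = 3.2621 + 0.0*(3.2621 - 3.2621) = 3.2621
  grad(y) = 7.5726, v = y - alpha*grad = 2.7085
  prox(v) = soft_thresh(2.7085, 0.1053) = 2.6033
Iteration 2: beta = 0.3333, y = 2.6033 + 0.3333*(2.6033 - 3.2621) = 2.3837
  grad(y) = 2.302, v = y - alpha*grad = 2.2154
  prox(v) = soft_thresh(2.2154, 0.1053) = 2.1101
f(x_2) = 3*2.1101^2 - 12*2.1101 + 1.44*|2.1101| = -8.925


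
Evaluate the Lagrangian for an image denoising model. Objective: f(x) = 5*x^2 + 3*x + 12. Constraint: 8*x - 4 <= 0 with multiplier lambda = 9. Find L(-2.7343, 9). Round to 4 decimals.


Step 1: Evaluate f(x).
f(-2.7343) = 5*(-2.7343)^2 + 3*(-2.7343) + 12 = 41.1791
Step 2: Evaluate g(x).
g(-2.7343) = 8*-2.7343 - 4 = -25.8744
Step 3: Compute Lagrangian.
L = 41.1791 + 9*-25.8744 = -191.6905


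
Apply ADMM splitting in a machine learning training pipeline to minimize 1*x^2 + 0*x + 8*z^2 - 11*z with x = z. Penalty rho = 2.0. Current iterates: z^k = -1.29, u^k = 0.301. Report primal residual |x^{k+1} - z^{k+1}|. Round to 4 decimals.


ADMM iteration with rho = 2.0, z^k = -1.29, u^k = 0.301
Step 1: x-update.
Minimize 1*x^2 + 0*x + (2.0/2)*(x + 1.29 + 0.301)^2
FOC: (2*1 + 2.0)*x = 0 + 2.0*(-1.29 - 0.301)
x^{k+1} = -0.7955
Step 2: z-update.
Minimize 8*z^2 - 11*z + (2.0/2)*(-0.7955 - z + 0.301)^2
FOC: (2*8 + 2.0)*z = 11 + 2.0*(-0.7955 + 0.301)
z^{k+1} = 0.5562
Step 3: u-update.
u^{k+1} = 0.301 - 0.7955 - 0.5562 = -1.0507
Step 4: Primal residual = |-0.7955 - 0.5562| = 1.3517


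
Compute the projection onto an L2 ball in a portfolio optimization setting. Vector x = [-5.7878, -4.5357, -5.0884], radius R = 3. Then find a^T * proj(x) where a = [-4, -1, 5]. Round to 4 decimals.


Step 1: Compute ||x|| (intermediates to 6 decimals).
||x|| = sqrt((-5.7878)^2 + (-4.5357)^2 + (-5.0884)^2) = 8.942204
Step 2: Project.
Since ||x|| > R, scale = R/||x|| = 3/8.942204 = 0.335488, proj(x) = scale * x
proj(x) = [-1.941737, -1.521673, -1.707097]
Step 3: Dot product.
a^T * proj(x) = -4*(-1.941737) - 1*(-1.521673) + 5*(-1.707097) = 0.7531


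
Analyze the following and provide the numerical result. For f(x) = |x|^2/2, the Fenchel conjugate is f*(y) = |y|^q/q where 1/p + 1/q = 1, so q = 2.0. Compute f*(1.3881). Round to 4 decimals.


The conjugate exponent q satisfies 1/p + 1/q = 1.
p = 2, so q = 2/(2 - 1) = 2.0
|y|^q = 1.3881^2.0 = 1.9268
f*(1.3881) = 1.9268 / 2.0 = 0.9634


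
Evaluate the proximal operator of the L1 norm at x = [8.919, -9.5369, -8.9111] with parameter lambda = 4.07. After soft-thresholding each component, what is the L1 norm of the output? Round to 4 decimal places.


Soft-thresholding with lambda = 4.07:
prox(8.919) = sign(8.919)*max(|8.919| - 4.07, 0) = 4.849
prox(-9.5369) = sign(-9.5369)*max(|-9.5369| - 4.07, 0) = -5.4669
prox(-8.9111) = sign(-8.9111)*max(|-8.9111| - 4.07, 0) = -4.8411
prox(x) = [4.849, -5.4669, -4.8411]
||prox(x)||_1 = 4.849 + 5.4669 + 4.8411 = 15.157


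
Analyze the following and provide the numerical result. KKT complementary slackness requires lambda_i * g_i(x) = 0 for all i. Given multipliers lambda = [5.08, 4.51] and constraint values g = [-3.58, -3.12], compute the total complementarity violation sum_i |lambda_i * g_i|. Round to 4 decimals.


KKT complementary slackness check:
lambda_1 * g_1 = 5.08 * -3.58 = -18.1864
lambda_2 * g_2 = 4.51 * -3.12 = -14.0712
Total violation = 18.1864 + 14.0712 = 32.2576


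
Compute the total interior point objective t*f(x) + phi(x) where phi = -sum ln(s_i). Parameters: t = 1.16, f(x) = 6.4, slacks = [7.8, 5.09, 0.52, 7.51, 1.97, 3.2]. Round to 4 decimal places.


Step 1: Compute log-barrier.
ln values: [2.0541, 1.6273, -0.6539, 2.0162, 0.678, 1.1632]
phi = -(2.0541 + 1.6273 - 0.6539 + 2.0162 + 0.678 + 1.1632) = -6.8849
Step 2: Compute augmented objective.
t*f(x) = 1.16*6.4 = 7.424
Total = 7.424 - 6.8849 = 0.5391


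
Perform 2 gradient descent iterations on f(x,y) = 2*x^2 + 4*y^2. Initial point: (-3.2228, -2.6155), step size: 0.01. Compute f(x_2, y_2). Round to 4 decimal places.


Gradient descent on f(x,y) = 2*x^2 + 4*y^2.
Starting point: (-3.2228, -2.6155), alpha = 0.01
Step 1: grad_x = 2*2*-3.2228 = -12.8912, grad_y = 2*4*-2.6155 = -20.924
  x_1 = -3.2228 - 0.01*-12.8912 = -3.0939
  y_1 = -2.6155 - 0.01*-20.924 = -2.4063
Step 2: grad_x = 2*2*-3.0939 = -12.3756, grad_y = 2*4*-2.4063 = -19.2501
  x_2 = -3.0939 - 0.01*-12.3756 = -2.9701
  y_2 = -2.4063 - 0.01*-19.2501 = -2.2138
f(-2.9701, -2.2138) = 2*(-2.9701)^2 + 4*(-2.2138)^2 = 37.2463


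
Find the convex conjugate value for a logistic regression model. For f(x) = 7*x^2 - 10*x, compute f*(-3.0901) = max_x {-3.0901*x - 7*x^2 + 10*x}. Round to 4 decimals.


f*(y) = sup_x {y*x - a*x^2 - b*x} = sup_x {(y-b)*x - a*x^2}
FOC: (y - b) - 2a*x = 0 => x* = (y - b)/(2a)
x* = (-3.0901 + 10)/(2*7) = 0.4936
f*(-3.0901) = (y-b)^2/(4a) = (-3.0901 + 10)^2/(4*7)
= 47.7467/28 = 1.7052


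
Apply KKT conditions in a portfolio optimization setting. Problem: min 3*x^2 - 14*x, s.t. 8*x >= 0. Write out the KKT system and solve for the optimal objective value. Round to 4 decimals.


Step 1: Try lambda = 0 (constraint inactive).
Stationarity: 2*3*x - 14 = 0
x* = 14/(2*3) = 7/3 = 2.3333 (rounded; the exact value 7/3 is used below)
Check constraint: 8*2.3333 = 18.6664 >= 0 -- satisfied.
Step 2: Compute optimal value.
f(x*) = 3*(7/3)^2 - 14*(7/3) = -16.3333


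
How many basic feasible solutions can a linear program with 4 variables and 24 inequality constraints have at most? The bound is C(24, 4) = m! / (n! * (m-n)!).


Each vertex corresponds to some choice of n active constraints out of m, so the number of vertices is at most C(m, n) = m! / (n!(m-n)!).
m = 24, n = 4
Numerator: 24 * 23 * 22 * 21
Denominator: 4! = 24
C(24, 4) = 10626


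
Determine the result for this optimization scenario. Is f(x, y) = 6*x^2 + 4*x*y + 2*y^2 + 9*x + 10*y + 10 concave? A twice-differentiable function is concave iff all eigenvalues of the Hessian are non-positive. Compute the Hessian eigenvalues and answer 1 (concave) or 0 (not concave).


The Hessian of f(x,y) = 6*x^2 + 4*x*y + 2*y^2 + 9*x + 10*y + 10 is:
H = [[12, 4], [4, 4]]
Trace = 12 + 4 = 16
Determinant = 12*4 - (4)^2 = 32
Discriminant = (16)^2 - 4*32 = 128.0
Eigenvalues: lambda_1 = 2.3431, lambda_2 = 13.6569
The function is not concave.

0


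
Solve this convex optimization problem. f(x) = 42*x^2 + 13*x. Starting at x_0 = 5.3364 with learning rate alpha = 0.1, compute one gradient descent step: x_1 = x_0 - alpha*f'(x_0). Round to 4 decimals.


We compute the gradient at x_0 and apply the update.
f'(x) = 84*x + 13
f'(5.3364) = 84*5.3364 + 13 = 461.2576
x_1 = 5.3364 - 0.1*461.2576 = -40.7894


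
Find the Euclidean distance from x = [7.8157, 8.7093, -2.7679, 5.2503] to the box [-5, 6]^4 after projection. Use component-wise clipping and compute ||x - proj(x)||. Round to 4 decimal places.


Project each component onto [-5, 6].
clip(7.8157) = 6.0, clip(8.7093) = 6.0, clip(-2.7679) = -2.7679, clip(5.2503) = 5.2503
Projection = [6.0, 6.0, -2.7679, 5.2503]
Squared diffs: [3.2968, 7.3403, 0.0, 0.0]
Distance = sqrt(10.6371) = 3.2615


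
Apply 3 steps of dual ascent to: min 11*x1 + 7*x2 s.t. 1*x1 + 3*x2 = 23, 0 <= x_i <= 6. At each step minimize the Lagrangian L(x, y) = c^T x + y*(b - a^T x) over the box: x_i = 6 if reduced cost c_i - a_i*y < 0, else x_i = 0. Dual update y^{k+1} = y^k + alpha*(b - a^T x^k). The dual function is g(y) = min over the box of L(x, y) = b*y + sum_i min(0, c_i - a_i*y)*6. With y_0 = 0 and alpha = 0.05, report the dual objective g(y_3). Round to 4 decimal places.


Dual ascent for LP: min 11*x1 + 7*x2, 1*x1 + 3*x2 = 23, 0 <= x_i <= 6
Step 1: y^k = 0.0, reduced costs: (11.0, 7.0)
  x^k = (0.0, 0.0), subgradient = b - a^T x = 23.0
  y^{k+1} = 0.0 + 0.05*23.0 = 1.15
Step 2: y^k = 1.15, reduced costs: (9.85, 3.55)
  x^k = (0.0, 0.0), subgradient = b - a^T x = 23.0
  y^{k+1} = 1.15 + 0.05*23.0 = 2.3
Step 3: y^k = 2.3, reduced costs: (8.7, 0.1)
  x^k = (0.0, 0.0), subgradient = b - a^T x = 23.0
  y^{k+1} = 2.3 + 0.05*23.0 = 3.45
Dual objective at y_3 = 3.45: reduced costs (7.55, -3.35), box minimizer x = (0.0, 6.0)
g(y_3) = b*y + (c1 - a1*y)*x1 + (c2 - a2*y)*x2 = 23*3.45 + 7.55*0.0 + (-3.35)*6.0 = 79.35 + 0.0 - 20.1 = 59.25


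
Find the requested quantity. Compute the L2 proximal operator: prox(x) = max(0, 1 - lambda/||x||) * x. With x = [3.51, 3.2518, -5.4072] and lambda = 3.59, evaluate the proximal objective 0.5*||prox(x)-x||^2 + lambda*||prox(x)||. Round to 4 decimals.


Step 1: Compute ||x||.
||x|| = 7.2203
Step 2: Compute scaling factor.
scale = max(0, 1 - 3.59/7.2203) = 0.5028
Step 3: prox(x) = [1.7648, 1.635, -2.7187]
||prox(x)|| = 3.6303
Step 4: Proximal objective.
0.5*||prox-x||^2 = 6.4441
lambda*||prox|| = 13.0328
Total = 19.4767


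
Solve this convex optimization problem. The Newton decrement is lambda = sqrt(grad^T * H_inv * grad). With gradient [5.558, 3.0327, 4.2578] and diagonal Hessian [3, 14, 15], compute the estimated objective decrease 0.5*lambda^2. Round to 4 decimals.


Step 1: H is diagonal, so H^(-1) * g = [1.8527, 0.2166, 0.2839].
Step 2: g^T H^(-1) g = sum_i g_i^2 / H_ii
  = (5.558)^2/3 + (3.0327)^2/14 + (4.2578)^2/15
  = 10.2971 + 0.6569 + 1.2086 = 12.1627
Step 3: Objective decrease = 0.5 * g^T H^(-1) g = 6.0813


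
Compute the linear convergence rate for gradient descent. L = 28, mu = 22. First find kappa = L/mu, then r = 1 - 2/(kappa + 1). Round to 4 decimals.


Step 1: Compute the condition number.
kappa = L/mu = 28/22 = 1.2727
Step 2: Compute the convergence rate.
r = 1 - 2/(kappa + 1) = 1 - 2*mu/(L + mu) = (L - mu)/(L + mu) = 6/50 = 0.12


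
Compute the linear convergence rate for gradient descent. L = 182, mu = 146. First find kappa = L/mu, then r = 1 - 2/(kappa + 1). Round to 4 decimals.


Step 1: Compute the condition number.
kappa = L/mu = 182/146 = 1.2466
Step 2: Compute the convergence rate.
r = 1 - 2/(kappa + 1) = 1 - 2*mu/(L + mu) = (L - mu)/(L + mu) = 36/328 = 0.1098


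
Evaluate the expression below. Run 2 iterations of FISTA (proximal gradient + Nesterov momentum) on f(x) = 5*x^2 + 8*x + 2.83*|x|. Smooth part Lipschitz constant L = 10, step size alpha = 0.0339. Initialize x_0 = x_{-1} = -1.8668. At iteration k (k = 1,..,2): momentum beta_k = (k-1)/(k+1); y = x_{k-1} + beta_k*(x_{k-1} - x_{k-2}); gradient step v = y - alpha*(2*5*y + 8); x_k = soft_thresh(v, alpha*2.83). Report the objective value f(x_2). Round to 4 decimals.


FISTA on f(x) = 5*x^2 + 8*x + 2.83*|x|
L = 10, alpha = 0.0339
Iteration 1: beta = 0.0, y = -1.8668 + 0.0*(-1.8668 + 1.8668) = -1.8668
  grad(y) = -10.668, v = y - alpha*grad = -1.5052
  prox(v) = soft_thresh(-1.5052, 0.0959) = -1.4092
Iteration 2: beta = 0.3333, y = -1.4092 + 0.3333*(-1.4092 + 1.8668) = -1.2567
  grad(y) = -4.5669, v = y - alpha*grad = -1.1019
  prox(v) = soft_thresh(-1.1019, 0.0959) = -1.0059
f(x_2) = 5*(-1.0059)^2 + 8*(-1.0059) + 2.83*|-1.0059| = -0.1412


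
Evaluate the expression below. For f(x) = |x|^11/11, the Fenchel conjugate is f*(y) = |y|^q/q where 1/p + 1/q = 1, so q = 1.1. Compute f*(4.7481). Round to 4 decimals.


The conjugate exponent q satisfies 1/p + 1/q = 1.
p = 11, so q = 11/(11 - 1) = 1.1
|y|^q = 4.7481^1.1 = 5.5485
f*(4.7481) = 5.5485 / 1.1 = 5.044


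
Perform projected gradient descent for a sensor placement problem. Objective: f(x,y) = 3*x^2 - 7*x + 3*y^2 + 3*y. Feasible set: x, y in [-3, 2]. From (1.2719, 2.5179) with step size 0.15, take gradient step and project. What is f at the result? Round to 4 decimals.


Step 1: Compute gradient at (1.2719, 2.5179).
grad_x = 2*3*1.2719 - 7 = 0.6314
grad_y = 2*3*2.5179 + 3 = 18.1074
Step 2: Gradient step.
x_raw = 1.2719 - 0.15*0.6314 = 1.1772
y_raw = 2.5179 - 0.15*18.1074 = -0.1982
Step 3: Project onto [-3, 2].
x_proj = clip(1.1772) = 1.1772
y_proj = clip(-0.1982) = -0.1982
Step 4: Evaluate f.
f(1.1772, -0.1982) = -4.5598


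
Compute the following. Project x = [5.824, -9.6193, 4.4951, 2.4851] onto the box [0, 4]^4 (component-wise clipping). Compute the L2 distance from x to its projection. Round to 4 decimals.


Project each component onto [0, 4].
clip(5.824) = 4.0, clip(-9.6193) = 0.0, clip(4.4951) = 4.0, clip(2.4851) = 2.4851
Projection = [4.0, 0.0, 4.0, 2.4851]
Squared diffs: [3.327, 92.5309, 0.2451, 0.0]
Distance = sqrt(96.103) = 9.8032


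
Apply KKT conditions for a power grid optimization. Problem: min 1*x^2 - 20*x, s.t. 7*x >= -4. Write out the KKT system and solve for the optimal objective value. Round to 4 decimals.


Step 1: Try lambda = 0 (constraint inactive).
Stationarity: 2*1*x - 20 = 0
x* = 20/(2*1) = 10.0
Check constraint: 7*10.0 = 70.0 >= -4 -- satisfied.
Step 2: Compute optimal value.
f(x*) = 1*10.0^2 - 20*10.0 = -100.0


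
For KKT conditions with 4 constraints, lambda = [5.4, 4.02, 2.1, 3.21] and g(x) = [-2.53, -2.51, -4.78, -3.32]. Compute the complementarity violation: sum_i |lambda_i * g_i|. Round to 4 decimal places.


KKT complementary slackness check:
lambda_1 * g_1 = 5.4 * -2.53 = -13.662
lambda_2 * g_2 = 4.02 * -2.51 = -10.0902
lambda_3 * g_3 = 2.1 * -4.78 = -10.038
lambda_4 * g_4 = 3.21 * -3.32 = -10.6572
Total violation = 13.662 + 10.0902 + 10.038 + 10.6572 = 44.4474


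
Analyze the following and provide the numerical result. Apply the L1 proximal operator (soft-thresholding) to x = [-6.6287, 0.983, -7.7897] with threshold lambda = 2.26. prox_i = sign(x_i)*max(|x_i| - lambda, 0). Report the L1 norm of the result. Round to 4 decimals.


Soft-thresholding with lambda = 2.26:
prox(-6.6287) = sign(-6.6287)*max(|-6.6287| - 2.26, 0) = -4.3687
prox(0.983) = sign(0.983)*max(|0.983| - 2.26, 0) = 0.0
prox(-7.7897) = sign(-7.7897)*max(|-7.7897| - 2.26, 0) = -5.5297
prox(x) = [-4.3687, 0.0, -5.5297]
||prox(x)||_1 = 4.3687 + 0.0 + 5.5297 = 9.8984


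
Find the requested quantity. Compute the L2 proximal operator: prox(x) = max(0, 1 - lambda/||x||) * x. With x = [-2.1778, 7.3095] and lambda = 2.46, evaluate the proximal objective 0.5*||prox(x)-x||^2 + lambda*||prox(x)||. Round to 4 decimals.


Step 1: Compute ||x||.
||x|| = 7.627
Step 2: Compute scaling factor.
scale = max(0, 1 - 2.46/7.627) = 0.6775
Step 3: prox(x) = [-1.4754, 4.9519]
||prox(x)|| = 5.167
Step 4: Proximal objective.
0.5*||prox-x||^2 = 3.0258
lambda*||prox|| = 12.7108
Total = 15.7367


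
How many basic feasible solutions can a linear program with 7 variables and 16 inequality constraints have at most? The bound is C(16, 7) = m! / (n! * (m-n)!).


Each vertex corresponds to some choice of n active constraints out of m, so the number of vertices is at most C(m, n) = m! / (n!(m-n)!).
m = 16, n = 7
Numerator: 16 * 15 * 14 * 13 * 12 * 11 * 10
Denominator: 7! = 5040
C(16, 7) = 11440


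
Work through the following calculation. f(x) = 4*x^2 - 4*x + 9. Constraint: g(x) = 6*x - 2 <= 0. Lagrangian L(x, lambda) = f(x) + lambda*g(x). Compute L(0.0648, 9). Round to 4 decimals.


Step 1: Evaluate f(x).
f(0.0648) = 4*0.0648^2 - 4*0.0648 + 9 = 8.7576
Step 2: Evaluate g(x).
g(0.0648) = 6*0.0648 - 2 = -1.6112
Step 3: Compute Lagrangian.
L = 8.7576 + 9*-1.6112 = -5.7432


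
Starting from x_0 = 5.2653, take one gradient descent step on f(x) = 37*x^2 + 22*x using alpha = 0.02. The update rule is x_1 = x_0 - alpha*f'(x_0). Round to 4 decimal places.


We compute the gradient at x_0 and apply the update.
f'(x) = 74*x + 22
f'(5.2653) = 74*5.2653 + 22 = 411.6322
x_1 = 5.2653 - 0.02*411.6322 = -2.9673


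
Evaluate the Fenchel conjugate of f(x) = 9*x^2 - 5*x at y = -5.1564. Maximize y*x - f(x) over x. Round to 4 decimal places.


f*(y) = sup_x {y*x - a*x^2 - b*x} = sup_x {(y-b)*x - a*x^2}
FOC: (y - b) - 2a*x = 0 => x* = (y - b)/(2a)
x* = (-5.1564 + 5)/(2*9) = -0.0087
f*(-5.1564) = (y-b)^2/(4a) = (-5.1564 + 5)^2/(4*9)
= 0.0245/36 = 0.0007


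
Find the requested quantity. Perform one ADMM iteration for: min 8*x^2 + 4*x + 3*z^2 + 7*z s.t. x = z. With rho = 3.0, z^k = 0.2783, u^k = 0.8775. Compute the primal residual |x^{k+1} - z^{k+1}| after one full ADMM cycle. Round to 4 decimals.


ADMM iteration with rho = 3.0, z^k = 0.2783, u^k = 0.8775
Step 1: x-update.
Minimize 8*x^2 + 4*x + (3.0/2)*(x - 0.2783 + 0.8775)^2
FOC: (2*8 + 3.0)*x = -4 + 3.0*(0.2783 - 0.8775)
x^{k+1} = -0.3051
Step 2: z-update.
Minimize 3*z^2 + 7*z + (3.0/2)*(-0.3051 - z + 0.8775)^2
FOC: (2*3 + 3.0)*z = -7 + 3.0*(-0.3051 + 0.8775)
z^{k+1} = -0.587
Step 3: u-update.
u^{k+1} = 0.8775 - 0.3051 + 0.587 = 1.1594
Step 4: Primal residual = |-0.3051 + 0.587| = 0.2819


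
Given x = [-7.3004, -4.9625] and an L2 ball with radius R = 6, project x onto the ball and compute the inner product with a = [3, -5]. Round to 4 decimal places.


Step 1: Compute ||x|| (intermediates to 6 decimals).
||x|| = sqrt((-7.3004)^2 + (-4.9625)^2) = 8.827358
Step 2: Project.
Since ||x|| > R, scale = R/||x|| = 6/8.827358 = 0.679705, proj(x) = scale * x
proj(x) = [-4.962118, -3.373036]
Step 3: Dot product.
a^T * proj(x) = 3*(-4.962118) - 5*(-3.373036) = 1.9788


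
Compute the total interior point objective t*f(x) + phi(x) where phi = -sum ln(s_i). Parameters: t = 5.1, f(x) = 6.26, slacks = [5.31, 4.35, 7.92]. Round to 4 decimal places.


Step 1: Compute log-barrier.
ln values: [1.6696, 1.4702, 2.0694]
phi = -(1.6696 + 1.4702 + 2.0694) = -5.2092
Step 2: Compute augmented objective.
t*f(x) = 5.1*6.26 = 31.926
Total = 31.926 - 5.2092 = 26.7168


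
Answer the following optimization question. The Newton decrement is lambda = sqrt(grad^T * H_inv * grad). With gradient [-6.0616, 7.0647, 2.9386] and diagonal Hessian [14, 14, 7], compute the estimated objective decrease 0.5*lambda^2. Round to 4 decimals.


Step 1: H is diagonal, so H^(-1) * g = [-0.433, 0.5046, 0.4198].
Step 2: g^T H^(-1) g = sum_i g_i^2 / H_ii
  = (-6.0616)^2/14 + (7.0647)^2/14 + (2.9386)^2/7
  = 2.6245 + 3.565 + 1.2336 = 7.4231
Step 3: Objective decrease = 0.5 * g^T H^(-1) g = 3.7116


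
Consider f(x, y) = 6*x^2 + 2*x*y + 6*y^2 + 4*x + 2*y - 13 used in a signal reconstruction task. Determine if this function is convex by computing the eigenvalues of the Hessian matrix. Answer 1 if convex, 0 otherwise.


The Hessian of f(x,y) = 6*x^2 + 2*x*y + 6*y^2 + 4*x + 2*y - 13 is:
H = [[12, 2], [2, 12]]
Trace = 12 + 12 = 24
Determinant = 12*12 - (2)^2 = 140
Discriminant = (24)^2 - 4*140 = 16.0
Eigenvalues: lambda_1 = 10.0, lambda_2 = 14.0
The function is convex.

1


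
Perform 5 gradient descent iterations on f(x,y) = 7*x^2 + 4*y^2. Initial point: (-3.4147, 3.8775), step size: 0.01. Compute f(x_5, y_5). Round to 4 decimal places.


Gradient descent on f(x,y) = 7*x^2 + 4*y^2.
Starting point: (-3.4147, 3.8775), alpha = 0.01
Step 1: grad_x = 2*7*-3.4147 = -47.8058, grad_y = 2*4*3.8775 = 31.02
  x_1 = -3.4147 - 0.01*-47.8058 = -2.9366
  y_1 = 3.8775 - 0.01*31.02 = 3.5673
Step 2: grad_x = 2*7*-2.9366 = -41.113, grad_y = 2*4*3.5673 = 28.5384
  x_2 = -2.9366 - 0.01*-41.113 = -2.5255
  y_2 = 3.5673 - 0.01*28.5384 = 3.2819
Step 3: grad_x = 2*7*-2.5255 = -35.3572, grad_y = 2*4*3.2819 = 26.2553
  x_3 = -2.5255 - 0.01*-35.3572 = -2.1719
  y_3 = 3.2819 - 0.01*26.2553 = 3.0194
Step 4: grad_x = 2*7*-2.1719 = -30.4072, grad_y = 2*4*3.0194 = 24.1549
  x_4 = -2.1719 - 0.01*-30.4072 = -1.8679
  y_4 = 3.0194 - 0.01*24.1549 = 2.7778
Step 5: grad_x = 2*7*-1.8679 = -26.1502, grad_y = 2*4*2.7778 = 22.2225
  x_5 = -1.8679 - 0.01*-26.1502 = -1.6064
  y_5 = 2.7778 - 0.01*22.2225 = 2.5556
f(-1.6064, 2.5556) = 7*(-1.6064)^2 + 4*2.5556^2 = 44.187


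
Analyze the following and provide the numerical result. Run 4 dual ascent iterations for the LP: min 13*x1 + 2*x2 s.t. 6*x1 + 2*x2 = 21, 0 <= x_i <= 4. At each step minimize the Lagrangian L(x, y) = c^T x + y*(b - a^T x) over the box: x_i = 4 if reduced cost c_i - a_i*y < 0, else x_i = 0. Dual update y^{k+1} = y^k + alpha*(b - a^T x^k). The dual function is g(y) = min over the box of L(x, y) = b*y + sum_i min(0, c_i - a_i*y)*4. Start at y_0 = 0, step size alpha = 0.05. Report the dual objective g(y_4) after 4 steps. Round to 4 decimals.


Dual ascent for LP: min 13*x1 + 2*x2, 6*x1 + 2*x2 = 21, 0 <= x_i <= 4
Step 1: y^k = 0.0, reduced costs: (13.0, 2.0)
  x^k = (0.0, 0.0), subgradient = b - a^T x = 21.0
  y^{k+1} = 0.0 + 0.05*21.0 = 1.05
Step 2: y^k = 1.05, reduced costs: (6.7, -0.1)
  x^k = (0.0, 4.0), subgradient = b - a^T x = 13.0
  y^{k+1} = 1.05 + 0.05*13.0 = 1.7
Step 3: y^k = 1.7, reduced costs: (2.8, -1.4)
  x^k = (0.0, 4.0), subgradient = b - a^T x = 13.0
  y^{k+1} = 1.7 + 0.05*13.0 = 2.35
Step 4: y^k = 2.35, reduced costs: (-1.1, -2.7)
  x^k = (4.0, 4.0), subgradient = b - a^T x = -11.0
  y^{k+1} = 2.35 + 0.05*-11.0 = 1.8
Dual objective at y_4 = 1.8: reduced costs (2.2, -1.6), box minimizer x = (0.0, 4.0)
g(y_4) = b*y + (c1 - a1*y)*x1 + (c2 - a2*y)*x2 = 21*1.8 + 2.2*0.0 + (-1.6)*4.0 = 37.8 + 0.0 - 6.4 = 31.4


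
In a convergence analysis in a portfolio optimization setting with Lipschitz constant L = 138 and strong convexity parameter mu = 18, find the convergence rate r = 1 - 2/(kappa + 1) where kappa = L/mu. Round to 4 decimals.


Step 1: Compute the condition number.
kappa = L/mu = 138/18 = 7.6667
Step 2: Compute the convergence rate.
r = 1 - 2/(kappa + 1) = 1 - 2*mu/(L + mu) = (L - mu)/(L + mu) = 120/156 = 0.7692


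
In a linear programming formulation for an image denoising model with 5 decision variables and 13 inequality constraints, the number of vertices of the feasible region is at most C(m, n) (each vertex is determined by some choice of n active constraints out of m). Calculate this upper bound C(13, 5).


Each vertex corresponds to some choice of n active constraints out of m, so the number of vertices is at most C(m, n) = m! / (n!(m-n)!).
m = 13, n = 5
Numerator: 13 * 12 * 11 * 10 * 9
Denominator: 5! = 120
C(13, 5) = 1287


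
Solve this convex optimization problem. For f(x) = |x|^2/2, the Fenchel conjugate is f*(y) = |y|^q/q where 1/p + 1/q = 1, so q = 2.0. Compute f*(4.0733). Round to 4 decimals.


The conjugate exponent q satisfies 1/p + 1/q = 1.
p = 2, so q = 2/(2 - 1) = 2.0
|y|^q = 4.0733^2.0 = 16.5918
f*(4.0733) = 16.5918 / 2.0 = 8.2959


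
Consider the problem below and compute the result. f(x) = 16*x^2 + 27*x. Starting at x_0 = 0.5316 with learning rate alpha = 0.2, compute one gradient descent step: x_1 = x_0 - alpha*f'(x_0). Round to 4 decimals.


We compute the gradient at x_0 and apply the update.
f'(x) = 32*x + 27
f'(0.5316) = 32*0.5316 + 27 = 44.0112
x_1 = 0.5316 - 0.2*44.0112 = -8.2706


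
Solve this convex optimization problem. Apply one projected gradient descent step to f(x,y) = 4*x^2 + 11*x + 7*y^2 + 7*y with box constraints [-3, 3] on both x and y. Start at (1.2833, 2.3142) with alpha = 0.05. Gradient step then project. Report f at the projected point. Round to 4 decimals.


Step 1: Compute gradient at (1.2833, 2.3142).
grad_x = 2*4*1.2833 + 11 = 21.2664
grad_y = 2*7*2.3142 + 7 = 39.3988
Step 2: Gradient step.
x_raw = 1.2833 - 0.05*21.2664 = 0.22
y_raw = 2.3142 - 0.05*39.3988 = 0.3443
Step 3: Project onto [-3, 3].
x_proj = clip(0.22) = 0.22
y_proj = clip(0.3443) = 0.3443
Step 4: Evaluate f.
f(0.22, 0.3443) = 5.8528


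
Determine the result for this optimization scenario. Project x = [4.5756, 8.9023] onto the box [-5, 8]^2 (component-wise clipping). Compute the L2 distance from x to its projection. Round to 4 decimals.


Project each component onto [-5, 8].
clip(4.5756) = 4.5756, clip(8.9023) = 8.0
Projection = [4.5756, 8.0]
Squared diffs: [0.0, 0.8141]
Distance = sqrt(0.8141) = 0.9023


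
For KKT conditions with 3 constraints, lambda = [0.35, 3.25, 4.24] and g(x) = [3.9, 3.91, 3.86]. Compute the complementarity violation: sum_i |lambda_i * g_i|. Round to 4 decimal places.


KKT complementary slackness check:
lambda_1 * g_1 = 0.35 * 3.9 = 1.365
lambda_2 * g_2 = 3.25 * 3.91 = 12.7075
lambda_3 * g_3 = 4.24 * 3.86 = 16.3664
Total violation = 1.365 + 12.7075 + 16.3664 = 30.4389


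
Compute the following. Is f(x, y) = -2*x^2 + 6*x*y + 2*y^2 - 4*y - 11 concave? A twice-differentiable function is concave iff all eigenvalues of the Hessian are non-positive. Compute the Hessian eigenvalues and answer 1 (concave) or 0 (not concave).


The Hessian of f(x,y) = -2*x^2 + 6*x*y + 2*y^2 - 4*y - 11 is:
H = [[-4, 6], [6, 4]]
Trace = -4 + 4 = 0
Determinant = -4*4 - (6)^2 = -52
Discriminant = (0)^2 - 4*-52 = 208.0
Eigenvalues: lambda_1 = -7.2111, lambda_2 = 7.2111
The function is not concave.

0


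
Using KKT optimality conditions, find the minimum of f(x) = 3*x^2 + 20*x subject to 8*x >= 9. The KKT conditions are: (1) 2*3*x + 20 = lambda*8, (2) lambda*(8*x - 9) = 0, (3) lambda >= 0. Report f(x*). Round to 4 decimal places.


Step 1: Try lambda = 0 (constraint inactive).
x_unc = -20/(2*3) = -3.3333
Check: 8*-3.3333 = -26.6664 < 9 -- violated!
Step 2: Constraint must be active: 8*x = 9
x* = 9/8 = 1.125
lambda = (2*3*1.125 + 20)/8 = 3.3438
Step 3: Compute optimal value.
f(x*) = 3*1.125^2 + 20*1.125 = 26.2969


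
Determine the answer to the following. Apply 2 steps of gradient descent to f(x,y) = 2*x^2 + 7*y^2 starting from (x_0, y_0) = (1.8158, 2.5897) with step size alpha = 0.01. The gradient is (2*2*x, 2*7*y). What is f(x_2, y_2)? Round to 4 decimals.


Gradient descent on f(x,y) = 2*x^2 + 7*y^2.
Starting point: (1.8158, 2.5897), alpha = 0.01
Step 1: grad_x = 2*2*1.8158 = 7.2632, grad_y = 2*7*2.5897 = 36.2558
  x_1 = 1.8158 - 0.01*7.2632 = 1.7432
  y_1 = 2.5897 - 0.01*36.2558 = 2.2271
Step 2: grad_x = 2*2*1.7432 = 6.9727, grad_y = 2*7*2.2271 = 31.18
  x_2 = 1.7432 - 0.01*6.9727 = 1.6734
  y_2 = 2.2271 - 0.01*31.18 = 1.9153
f(1.6734, 1.9153) = 2*1.6734^2 + 7*1.9153^2 = 31.2806


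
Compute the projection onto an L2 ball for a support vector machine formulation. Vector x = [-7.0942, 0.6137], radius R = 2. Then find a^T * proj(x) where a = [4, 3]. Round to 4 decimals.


Step 1: Compute ||x|| (intermediates to 6 decimals).
||x|| = sqrt((-7.0942)^2 + 0.6137^2) = 7.120695
Step 2: Project.
Since ||x|| > R, scale = R/||x|| = 2/7.120695 = 0.280871, proj(x) = scale * x
proj(x) = [-1.992555, 0.172371]
Step 3: Dot product.
a^T * proj(x) = 4*(-1.992555) + 3*0.172371 = -7.4531


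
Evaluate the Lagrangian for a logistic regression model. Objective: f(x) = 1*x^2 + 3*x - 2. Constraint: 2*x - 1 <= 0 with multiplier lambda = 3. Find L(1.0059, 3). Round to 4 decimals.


Step 1: Evaluate f(x).
f(1.0059) = 1*1.0059^2 + 3*1.0059 - 2 = 2.0295
Step 2: Evaluate g(x).
g(1.0059) = 2*1.0059 - 1 = 1.0118
Step 3: Compute Lagrangian.
L = 2.0295 + 3*1.0118 = 5.0649


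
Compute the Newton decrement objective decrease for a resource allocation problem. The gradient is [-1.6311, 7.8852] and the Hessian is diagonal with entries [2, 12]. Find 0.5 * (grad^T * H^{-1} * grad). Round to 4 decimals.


Step 1: H is diagonal, so H^(-1) * g = [-0.8156, 0.6571].
Step 2: g^T H^(-1) g = sum_i g_i^2 / H_ii
  = (-1.6311)^2/2 + (7.8852)^2/12
  = 1.3302 + 5.1814 = 6.5116
Step 3: Objective decrease = 0.5 * g^T H^(-1) g = 3.2558


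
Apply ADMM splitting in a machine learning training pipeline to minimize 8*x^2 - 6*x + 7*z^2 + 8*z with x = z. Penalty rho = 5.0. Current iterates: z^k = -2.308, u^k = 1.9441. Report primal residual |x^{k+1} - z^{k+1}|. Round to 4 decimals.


ADMM iteration with rho = 5.0, z^k = -2.308, u^k = 1.9441
Step 1: x-update.
Minimize 8*x^2 - 6*x + (5.0/2)*(x + 2.308 + 1.9441)^2
FOC: (2*8 + 5.0)*x = 6 + 5.0*(-2.308 - 1.9441)
x^{k+1} = -0.7267
Step 2: z-update.
Minimize 7*z^2 + 8*z + (5.0/2)*(-0.7267 - z + 1.9441)^2
FOC: (2*7 + 5.0)*z = -8 + 5.0*(-0.7267 + 1.9441)
z^{k+1} = -0.1007
Step 3: u-update.
u^{k+1} = 1.9441 - 0.7267 + 0.1007 = 1.3181
Step 4: Primal residual = |-0.7267 + 0.1007| = 0.626


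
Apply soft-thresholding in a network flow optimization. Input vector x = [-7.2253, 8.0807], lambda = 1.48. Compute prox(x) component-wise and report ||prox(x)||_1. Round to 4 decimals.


Soft-thresholding with lambda = 1.48:
prox(-7.2253) = sign(-7.2253)*max(|-7.2253| - 1.48, 0) = -5.7453
prox(8.0807) = sign(8.0807)*max(|8.0807| - 1.48, 0) = 6.6007
prox(x) = [-5.7453, 6.6007]
||prox(x)||_1 = 5.7453 + 6.6007 = 12.346


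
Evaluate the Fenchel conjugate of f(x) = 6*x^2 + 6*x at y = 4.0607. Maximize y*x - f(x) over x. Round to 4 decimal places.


f*(y) = sup_x {y*x - a*x^2 - b*x} = sup_x {(y-b)*x - a*x^2}
FOC: (y - b) - 2a*x = 0 => x* = (y - b)/(2a)
x* = (4.0607 - 6)/(2*6) = -0.1616
f*(4.0607) = (y-b)^2/(4a) = (4.0607 - 6)^2/(4*6)
= 3.7609/24 = 0.1567


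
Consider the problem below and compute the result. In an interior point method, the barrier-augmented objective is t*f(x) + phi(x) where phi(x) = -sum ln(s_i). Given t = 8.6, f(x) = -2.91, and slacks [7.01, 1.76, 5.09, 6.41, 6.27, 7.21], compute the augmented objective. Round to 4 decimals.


Step 1: Compute log-barrier.
ln values: [1.9473, 0.5653, 1.6273, 1.8579, 1.8358, 1.9755]
phi = -(1.9473 + 0.5653 + 1.6273 + 1.8579 + 1.8358 + 1.9755) = -9.809
Step 2: Compute augmented objective.
t*f(x) = 8.6*-2.91 = -25.026
Total = -25.026 - 9.809 = -34.835


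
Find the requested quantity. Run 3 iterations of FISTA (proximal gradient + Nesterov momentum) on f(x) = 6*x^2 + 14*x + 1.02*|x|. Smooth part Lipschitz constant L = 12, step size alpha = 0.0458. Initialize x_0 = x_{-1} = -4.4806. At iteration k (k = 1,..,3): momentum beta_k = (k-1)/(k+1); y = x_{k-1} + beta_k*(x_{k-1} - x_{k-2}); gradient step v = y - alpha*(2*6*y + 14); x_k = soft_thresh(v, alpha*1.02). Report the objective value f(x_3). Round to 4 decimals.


FISTA on f(x) = 6*x^2 + 14*x + 1.02*|x|
L = 12, alpha = 0.0458
Iteration 1: beta = 0.0, y = -4.4806 + 0.0*(-4.4806 + 4.4806) = -4.4806
  grad(y) = -39.7672, v = y - alpha*grad = -2.6593
  prox(v) = soft_thresh(-2.6593, 0.0467) = -2.6125
Iteration 2: beta = 0.3333, y = -2.6125 + 0.3333*(-2.6125 + 4.4806) = -1.9899
  grad(y) = -9.8783, v = y - alpha*grad = -1.5374
  prox(v) = soft_thresh(-1.5374, 0.0467) = -1.4907
Iteration 3: beta = 0.5, y = -1.4907 + 0.5*(-1.4907 + 2.6125) = -0.9298
  grad(y) = 2.8424, v = y - alpha*grad = -1.06
  prox(v) = soft_thresh(-1.06, 0.0467) = -1.0133
f(x_3) = 6*(-1.0133)^2 + 14*(-1.0133) + 1.02*|-1.0133| = -6.9919


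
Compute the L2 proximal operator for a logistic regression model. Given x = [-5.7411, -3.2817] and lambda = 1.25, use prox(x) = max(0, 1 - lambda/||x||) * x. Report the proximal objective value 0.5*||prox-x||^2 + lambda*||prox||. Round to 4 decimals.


Step 1: Compute ||x||.
||x|| = 6.6128
Step 2: Compute scaling factor.
scale = max(0, 1 - 1.25/6.6128) = 0.811
Step 3: prox(x) = [-4.6559, -2.6614]
||prox(x)|| = 5.3628
Step 4: Proximal objective.
0.5*||prox-x||^2 = 0.7813
lambda*||prox|| = 6.7035
Total = 7.4848


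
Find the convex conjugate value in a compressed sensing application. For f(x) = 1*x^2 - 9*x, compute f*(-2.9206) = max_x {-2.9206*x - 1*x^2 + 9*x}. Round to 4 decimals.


f*(y) = sup_x {y*x - a*x^2 - b*x} = sup_x {(y-b)*x - a*x^2}
FOC: (y - b) - 2a*x = 0 => x* = (y - b)/(2a)
x* = (-2.9206 + 9)/(2*1) = 3.0397
f*(-2.9206) = (y-b)^2/(4a) = (-2.9206 + 9)^2/(4*1)
= 36.9591/4 = 9.2398


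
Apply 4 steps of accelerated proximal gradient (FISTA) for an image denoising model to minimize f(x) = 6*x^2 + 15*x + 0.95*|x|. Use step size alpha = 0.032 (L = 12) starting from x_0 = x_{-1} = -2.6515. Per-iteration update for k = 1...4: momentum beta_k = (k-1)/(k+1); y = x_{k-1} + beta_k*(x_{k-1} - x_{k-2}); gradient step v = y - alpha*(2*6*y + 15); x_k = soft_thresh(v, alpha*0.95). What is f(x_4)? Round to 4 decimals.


FISTA on f(x) = 6*x^2 + 15*x + 0.95*|x|
L = 12, alpha = 0.032
Iteration 1: beta = 0.0, y = -2.6515 + 0.0*(-2.6515 + 2.6515) = -2.6515
  grad(y) = -16.818, v = y - alpha*grad = -2.1133
  prox(v) = soft_thresh(-2.1133, 0.0304) = -2.0829
Iteration 2: beta = 0.3333, y = -2.0829 + 0.3333*(-2.0829 + 2.6515) = -1.8934
  grad(y) = -7.7208, v = y - alpha*grad = -1.6463
  prox(v) = soft_thresh(-1.6463, 0.0304) = -1.6159
Iteration 3: beta = 0.5, y = -1.6159 + 0.5*(-1.6159 + 2.0829) = -1.3824
  grad(y) = -1.5893, v = y - alpha*grad = -1.3316
  prox(v) = soft_thresh(-1.3316, 0.0304) = -1.3012
Iteration 4: beta = 0.6, y = -1.3012 + 0.6*(-1.3012 + 1.6159) = -1.1123
  grad(y) = 1.652, v = y - alpha*grad = -1.1652
  prox(v) = soft_thresh(-1.1652, 0.0304) = -1.1348
f(x_4) = 6*(-1.1348)^2 + 15*(-1.1348) + 0.95*|-1.1348| = -8.2173


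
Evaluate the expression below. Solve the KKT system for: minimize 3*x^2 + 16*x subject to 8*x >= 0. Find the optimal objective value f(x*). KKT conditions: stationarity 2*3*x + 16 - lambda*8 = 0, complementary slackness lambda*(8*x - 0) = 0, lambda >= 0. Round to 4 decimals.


Step 1: Try lambda = 0 (constraint inactive).
x_unc = -16/(2*3) = -2.6667
Check: 8*-2.6667 = -21.3336 < 0 -- violated!
Step 2: Constraint must be active: 8*x = 0
x* = 0/8 = 0.0
lambda = (2*3*0.0 + 16)/8 = 2.0
Step 3: Compute optimal value.
f(x*) = 3*0.0^2 + 16*0.0 = 0.0
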